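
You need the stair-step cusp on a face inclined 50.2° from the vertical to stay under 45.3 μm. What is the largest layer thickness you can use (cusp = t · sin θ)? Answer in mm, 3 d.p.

0.059 mm

sin(50.2°) = 0.7683; t_max = 0.0453/0.7683 = 0.059 mm.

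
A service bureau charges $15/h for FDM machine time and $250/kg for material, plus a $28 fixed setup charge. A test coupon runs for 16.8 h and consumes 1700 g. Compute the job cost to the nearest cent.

Machine-time cost: 15 × 16.8 → $252.00.
Material cost = 250 × 1700/1000, so $425.00.
Total = 252.00 + 425.00 + 28 = $705.00.

$705.00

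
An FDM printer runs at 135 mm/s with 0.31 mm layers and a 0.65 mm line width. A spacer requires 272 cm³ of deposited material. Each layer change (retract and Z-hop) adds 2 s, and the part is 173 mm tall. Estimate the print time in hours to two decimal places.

3.09 hours

Bead cross-section = 0.31 × 0.65 = 0.2015 mm².
Path length: 272000 mm³ / 0.2015 mm² → 1349875.9 mm.
Print-move time: 1349875.9 / 135 → 9999.1 s.
Layers = ⌈173/0.31⌉ = 559.
Layer-change overhead: 559 × 2 → 1118 s.
Altogether 9999.1 + 1118 = 11117.1 s, i.e. 3.09 hours.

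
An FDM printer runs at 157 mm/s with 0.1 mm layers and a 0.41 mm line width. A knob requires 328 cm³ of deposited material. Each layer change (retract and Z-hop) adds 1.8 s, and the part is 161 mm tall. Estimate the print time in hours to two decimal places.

Bead cross-section: 0.1 × 0.41 → 0.041 mm².
Total extruded path = 328000/0.041 = 8000000 mm.
Extrusion time: 8000000 / 157 → 50955.4 s.
Layer count = ceil(161 / 0.1) = 1610.
Layer-change overhead = 1610 × 1.8, so 2898 s.
Total = 50955.4 + 2898 = 53853.4 s = 14.96 hours.

14.96 hours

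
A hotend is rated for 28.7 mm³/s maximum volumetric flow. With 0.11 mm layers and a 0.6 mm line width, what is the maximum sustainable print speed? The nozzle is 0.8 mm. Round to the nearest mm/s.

435 mm/s

Bead cross-section: 0.11 × 0.6 → 0.066 mm².
Max speed = 28.7 / 0.066 = 434.85 ≈ 435 mm/s.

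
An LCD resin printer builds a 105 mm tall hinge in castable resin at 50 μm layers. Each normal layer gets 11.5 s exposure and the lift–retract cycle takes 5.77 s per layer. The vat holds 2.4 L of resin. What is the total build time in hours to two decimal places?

Layers = ⌈105/0.05⌉ = 2100.
Per-layer time = 11.5 + 5.77, so 17.27 s.
Total = 2100 × 17.27 = 36267 s = 10.07 hours.

10.07 hours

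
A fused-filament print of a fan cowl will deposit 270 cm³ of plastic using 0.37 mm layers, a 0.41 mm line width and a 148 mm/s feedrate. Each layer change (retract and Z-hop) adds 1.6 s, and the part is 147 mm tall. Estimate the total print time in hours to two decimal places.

Line area = 0.37 × 0.41 = 0.1517 mm².
Total extruded path = 270000/0.1517 = 1779828.6 mm.
Print-move time = 1779828.6 / 148 = 12025.9 s.
Layers = ⌈147/0.37⌉ = 398.
Non-print overhead = 398 × 1.6, so 636.8 s.
Altogether 12025.9 + 636.8 = 12662.7 s, i.e. 3.52 hours.

3.52 hours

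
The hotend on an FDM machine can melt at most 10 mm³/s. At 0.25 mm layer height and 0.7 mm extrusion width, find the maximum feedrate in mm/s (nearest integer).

57 mm/s

Extrusion cross-section = 0.25 × 0.7, so 0.175 mm².
v_max = Q/A = 10/0.175 = 57.14 mm/s → 57 mm/s.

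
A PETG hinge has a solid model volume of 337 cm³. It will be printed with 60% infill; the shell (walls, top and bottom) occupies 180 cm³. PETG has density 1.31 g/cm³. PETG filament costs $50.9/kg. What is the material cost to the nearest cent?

Volume inside the shell = 337 − 180, so 157 cm³.
Deposited infill: 0.60 × 157 → 94.2 cm³.
Deposited volume = 180 + 94.2 = 274.2 cm³.
Mass: 274.2 × 1.31 → 359.202 g.
At $50.9/kg: 359.202/1000 × 50.9 = $18.28.

$18.28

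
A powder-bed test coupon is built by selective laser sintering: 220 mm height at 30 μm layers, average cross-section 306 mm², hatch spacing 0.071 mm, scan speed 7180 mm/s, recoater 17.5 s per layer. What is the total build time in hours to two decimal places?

Layers = ⌈220/0.03⌉ = 7334.
Per-layer scan distance = 306 / 0.071, so 4309.9 mm.
Per-layer scan time: 4309.9 / 7180 → 0.6003 s.
Layer cycle: 0.6003 + 17.5 → 18.1003 s.
Build time = 7334 × 18.1003 = 132747.6002 s = 36.87 hours.

36.87 hours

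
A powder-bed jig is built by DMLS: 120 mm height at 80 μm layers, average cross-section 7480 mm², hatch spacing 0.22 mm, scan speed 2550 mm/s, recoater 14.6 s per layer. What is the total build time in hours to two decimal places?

Layers = ⌈120/0.08⌉ = 1500.
Hatch length per layer: 7480 / 0.22 → 34000 mm.
Laser time per layer: 34000 / 2550 → 13.3333 s.
Layer cycle = 13.3333 + 14.6 = 27.9333 s.
1500 layers × 27.9333 s/layer = 41899.95 s, i.e. 11.64 hours.

11.64 hours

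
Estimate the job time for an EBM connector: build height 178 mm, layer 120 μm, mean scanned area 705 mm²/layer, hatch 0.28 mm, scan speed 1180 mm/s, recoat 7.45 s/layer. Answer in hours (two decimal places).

Layer count = ceil(178 / 0.12) = 1484.
Scan path per layer: 705 / 0.28 → 2517.9 mm.
Per-layer scan time = 2517.9 / 1180 = 2.1338 s.
Time per layer: 2.1338 + 7.45 → 9.5838 s.
1484 layers × 9.5838 s/layer = 14222.3592 s, i.e. 3.95 hours.

3.95 hours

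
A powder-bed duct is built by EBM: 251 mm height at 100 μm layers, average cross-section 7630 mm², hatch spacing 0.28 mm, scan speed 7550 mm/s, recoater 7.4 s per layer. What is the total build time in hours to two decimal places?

Number of layers: 251 / 0.1 → 2510 (rounded up).
Per-layer scan distance = 7630 / 0.28 = 27250 mm.
Per-layer scan time: 27250 / 7550 → 3.6093 s.
Time per layer: 3.6093 + 7.4 → 11.0093 s.
Total: 2510 × 11.0093 s = 27633.343 s → 7.68 hours.

7.68 hours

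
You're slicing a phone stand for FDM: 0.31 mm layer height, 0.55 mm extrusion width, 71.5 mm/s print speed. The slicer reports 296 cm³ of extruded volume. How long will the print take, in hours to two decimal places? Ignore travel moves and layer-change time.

Line area = 0.31 × 0.55 = 0.1705 mm².
Path length: 296000 mm³ / 0.1705 mm² → 1736070.4 mm.
Print-move time = 1736070.4 / 71.5 = 24280.7 s.
Converting: 24280.7 s = 6.74 hours.

6.74 hours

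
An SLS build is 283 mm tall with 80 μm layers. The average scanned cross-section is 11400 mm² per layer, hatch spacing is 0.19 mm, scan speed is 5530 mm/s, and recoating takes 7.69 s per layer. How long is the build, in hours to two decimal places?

18.22 hours

Layers = ⌈283/0.08⌉ = 3538.
Scan path per layer: 11400 / 0.19 → 60000 mm.
Per-layer scan time = 60000 / 5530, so 10.8499 s.
Time per layer = 10.8499 + 7.69 = 18.5399 s.
3538 layers × 18.5399 s/layer = 65594.1662 s, i.e. 18.22 hours.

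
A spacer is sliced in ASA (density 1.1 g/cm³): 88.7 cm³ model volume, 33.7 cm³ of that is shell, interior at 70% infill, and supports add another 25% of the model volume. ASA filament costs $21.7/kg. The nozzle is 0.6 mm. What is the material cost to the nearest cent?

$2.25

Infill region: 88.7 − 33.7 → 55 cm³.
Infill deposited: 0.70 × 55 → 38.5 cm³.
Support = 0.25 × 88.7 = 22.175 cm³.
Total printed volume: 33.7 + 38.5 + 22.175 → 94.375 cm³.
Mass = 94.375 × 1.1 = 103.8125 g.
At $21.7/kg: 103.8125/1000 × 21.7 = $2.25.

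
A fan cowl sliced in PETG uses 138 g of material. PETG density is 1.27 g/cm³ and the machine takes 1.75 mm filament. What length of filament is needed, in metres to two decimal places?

Extruded volume: 138/1.27 = 108.6614 cm³ (108661.4 mm³).
Filament cross-section = π × (1.75/2)² = 2.4053 mm².
L = V/A = 108661.4/2.4053 = 45175.82 mm → 45.18 m.

45.18 m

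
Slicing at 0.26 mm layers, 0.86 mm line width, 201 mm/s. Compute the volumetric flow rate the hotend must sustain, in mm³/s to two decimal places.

44.94

Extrusion cross-section = 0.26 × 0.86, so 0.2236 mm².
Volumetric flow = 201 × 0.2236 = 44.94 mm³/s.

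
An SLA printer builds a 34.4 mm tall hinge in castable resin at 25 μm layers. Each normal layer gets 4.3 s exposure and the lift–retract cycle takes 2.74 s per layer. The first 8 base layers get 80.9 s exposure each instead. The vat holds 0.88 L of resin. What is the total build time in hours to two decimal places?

Layers = ⌈34.4/0.025⌉ = 1376.
Bottom layers: 8 × (80.9 + 2.74) → 669.12 s.
Remaining layers = 1368 × (4.3 + 2.74), so 9630.72 s.
Sum: 669.12 + 9630.72 = 10299.84 s → 2.86 hours.

2.86 hours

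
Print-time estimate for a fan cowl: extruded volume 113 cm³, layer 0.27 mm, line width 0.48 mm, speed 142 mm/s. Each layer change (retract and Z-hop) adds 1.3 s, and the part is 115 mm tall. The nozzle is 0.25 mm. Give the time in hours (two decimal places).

Bead cross-section = 0.27 × 0.48 = 0.1296 mm².
Total extruded path = 113000/0.1296 = 871913.6 mm.
Time extruding: 871913.6 / 142 → 6140.2 s.
Number of layers: 115 / 0.27 → 426 (rounded up).
Non-print overhead = 426 × 1.3 = 553.8 s.
Total = 6140.2 + 553.8 = 6694 s = 1.86 hours.

1.86 hours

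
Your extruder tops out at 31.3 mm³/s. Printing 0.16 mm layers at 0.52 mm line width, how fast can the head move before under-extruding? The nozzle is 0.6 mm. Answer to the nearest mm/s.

376 mm/s

A: 0.16 × 0.52 → 0.0832 mm².
Max speed = 31.3 / 0.0832 = 376.20 ≈ 376 mm/s.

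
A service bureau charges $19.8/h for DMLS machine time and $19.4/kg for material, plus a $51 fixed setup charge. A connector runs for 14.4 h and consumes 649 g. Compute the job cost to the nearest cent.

Machine-time cost = 19.8 × 14.4 = $285.12.
Material cost = 19.4 × 649/1000 = $12.5906.
Adding setup: 285.12 + 12.5906 + 51 → 348.7106 ≈ $348.71.

$348.71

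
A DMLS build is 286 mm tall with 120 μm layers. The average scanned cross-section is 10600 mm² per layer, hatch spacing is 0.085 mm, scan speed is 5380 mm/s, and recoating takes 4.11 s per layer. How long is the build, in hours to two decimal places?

18.07 hours

Layers = ⌈286/0.12⌉ = 2384.
Scan path per layer: 10600 / 0.085 → 124705.9 mm.
Scan time per layer: 124705.9 / 5380 → 23.1795 s.
Layer cycle: 23.1795 + 4.11 → 27.2895 s.
Total: 2384 × 27.2895 s = 65058.168 s → 18.07 hours.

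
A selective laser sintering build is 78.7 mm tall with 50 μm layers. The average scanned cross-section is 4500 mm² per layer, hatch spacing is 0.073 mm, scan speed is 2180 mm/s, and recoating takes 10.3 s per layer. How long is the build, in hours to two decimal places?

16.87 hours

Layer count = ceil(78.7 / 0.05) = 1574.
Per-layer scan distance: 4500 / 0.073 → 61643.8 mm.
Laser time per layer: 61643.8 / 2180 → 28.277 s.
Time per layer = 28.277 + 10.3 = 38.577 s.
1574 layers × 38.577 s/layer = 60720.198 s, i.e. 16.87 hours.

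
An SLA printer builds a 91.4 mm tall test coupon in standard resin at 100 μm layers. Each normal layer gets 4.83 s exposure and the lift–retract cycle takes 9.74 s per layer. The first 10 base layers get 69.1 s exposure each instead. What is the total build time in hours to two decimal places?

3.88 hours

Layer count = ceil(91.4 / 0.1) = 914.
Burn-in layers = 10 × (69.1 + 9.74), so 788.4 s.
Remaining layers = 904 × (4.83 + 9.74) = 13171.28 s.
Sum: 788.4 + 13171.28 = 13959.68 s → 3.88 hours.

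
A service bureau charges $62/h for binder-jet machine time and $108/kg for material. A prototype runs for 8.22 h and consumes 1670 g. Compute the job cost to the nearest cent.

Machine cost = 62 × 8.22 = $509.64.
Material charge: 108 × 1670/1000 → $180.36.
Total = 509.64 + 180.36 = $690.00.

$690.00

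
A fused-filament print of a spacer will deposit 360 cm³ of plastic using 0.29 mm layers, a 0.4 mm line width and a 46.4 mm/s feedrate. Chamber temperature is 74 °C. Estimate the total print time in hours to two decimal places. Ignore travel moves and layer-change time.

18.58 hours

Bead cross-section = 0.29 × 0.4, so 0.116 mm².
Path length: 360000 mm³ / 0.116 mm² → 3103448.3 mm.
Print-move time = 3103448.3 / 46.4 = 66884.7 s.
That's 66884.7 s → 18.58 hours.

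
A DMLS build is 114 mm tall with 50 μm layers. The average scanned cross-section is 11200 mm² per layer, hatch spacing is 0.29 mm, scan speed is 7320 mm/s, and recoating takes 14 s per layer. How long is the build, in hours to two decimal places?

12.21 hours

Layers = ⌈114/0.05⌉ = 2280.
Hatch length per layer: 11200 / 0.29 → 38620.7 mm.
Scan time per layer = 38620.7 / 7320, so 5.2761 s.
Layer cycle = 5.2761 + 14 = 19.2761 s.
Build time = 2280 × 19.2761 = 43949.508 s = 12.21 hours.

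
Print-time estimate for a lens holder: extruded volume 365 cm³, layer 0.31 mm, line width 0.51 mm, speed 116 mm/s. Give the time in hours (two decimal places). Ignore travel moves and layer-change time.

5.53 hours

Extrusion cross-section: 0.31 × 0.51 → 0.1581 mm².
Toolpath length = 365 cm³ / 0.1581 mm² = 365000 / 0.1581 = 2308665.4 mm.
Print-move time: 2308665.4 / 116 → 19902.3 s.
19902.3 s = 5.53 hours.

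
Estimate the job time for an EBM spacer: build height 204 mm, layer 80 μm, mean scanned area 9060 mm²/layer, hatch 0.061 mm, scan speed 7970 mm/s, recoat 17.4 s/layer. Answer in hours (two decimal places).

25.53 hours

Number of layers: 204 / 0.08 → 2550 (rounded up).
Scan path per layer = 9060 / 0.061 = 148524.6 mm.
Per-layer scan time = 148524.6 / 7970 = 18.6355 s.
Time per layer = 18.6355 + 17.4, so 36.0355 s.
2550 layers × 36.0355 s/layer = 91890.525 s, i.e. 25.53 hours.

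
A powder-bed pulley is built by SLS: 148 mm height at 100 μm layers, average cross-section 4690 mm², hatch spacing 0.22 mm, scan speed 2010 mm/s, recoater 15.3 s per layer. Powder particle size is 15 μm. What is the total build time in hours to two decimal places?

Layers = ⌈148/0.1⌉ = 1480.
Scan path per layer = 4690 / 0.22 = 21318.2 mm.
Laser time per layer = 21318.2 / 2010, so 10.6061 s.
Per-layer time = 10.6061 + 15.3, so 25.9061 s.
Build time = 1480 × 25.9061 = 38341.028 s = 10.65 hours.

10.65 hours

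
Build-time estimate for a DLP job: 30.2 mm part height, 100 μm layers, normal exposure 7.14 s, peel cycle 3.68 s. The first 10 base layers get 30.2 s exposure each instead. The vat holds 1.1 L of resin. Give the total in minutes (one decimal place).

58.3 minutes

Layer count = ceil(30.2 / 0.1) = 302.
Base layers = 10 × (30.2 + 3.68), so 338.8 s.
Remaining layers: 292 × (7.14 + 3.68) → 3159.44 s.
Total = 338.8 + 3159.44 = 3498.24 s = 58.3 minutes.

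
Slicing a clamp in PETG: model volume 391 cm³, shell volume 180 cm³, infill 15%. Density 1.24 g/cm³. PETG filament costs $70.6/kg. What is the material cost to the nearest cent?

Infill region: 391 − 180 → 211 cm³.
Infill volume: 0.15 × 211 → 31.65 cm³.
Deposited volume: 180 + 31.65 → 211.65 cm³.
Mass: 211.65 × 1.24 → 262.446 g.
At $70.6/kg: 262.446/1000 × 70.6 = $18.53.

$18.53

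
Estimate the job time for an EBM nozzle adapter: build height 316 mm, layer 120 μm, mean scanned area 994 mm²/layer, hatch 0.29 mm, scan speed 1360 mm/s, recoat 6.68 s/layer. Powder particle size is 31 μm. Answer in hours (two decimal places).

Number of layers: 316 / 0.12 → 2634 (rounded up).
Hatch length per layer = 994 / 0.29 = 3427.6 mm.
Per-layer scan time = 3427.6 / 1360 = 2.5203 s.
Layer cycle = 2.5203 + 6.68 = 9.2003 s.
Total: 2634 × 9.2003 s = 24233.5902 s → 6.73 hours.

6.73 hours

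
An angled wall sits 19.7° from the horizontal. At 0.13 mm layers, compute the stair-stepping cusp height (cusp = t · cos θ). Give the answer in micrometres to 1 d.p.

cos(19.7°) = 0.9415, so cusp = 0.13 × 0.9415 = 0.122395 mm → 122.4 μm.

122.4 μm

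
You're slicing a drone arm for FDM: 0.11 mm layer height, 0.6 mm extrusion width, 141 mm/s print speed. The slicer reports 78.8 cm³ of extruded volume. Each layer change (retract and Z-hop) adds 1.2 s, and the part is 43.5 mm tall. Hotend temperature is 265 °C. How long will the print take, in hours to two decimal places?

2.48 hours

Extrusion cross-section: 0.11 × 0.6 → 0.066 mm².
Path length: 78800 mm³ / 0.066 mm² → 1193939.4 mm.
Extrusion time: 1193939.4 / 141 → 8467.7 s.
Layer count = ceil(43.5 / 0.11) = 396.
Non-print overhead = 396 × 1.2 = 475.2 s.
Total = 8467.7 + 475.2 = 8942.9 s = 2.48 hours.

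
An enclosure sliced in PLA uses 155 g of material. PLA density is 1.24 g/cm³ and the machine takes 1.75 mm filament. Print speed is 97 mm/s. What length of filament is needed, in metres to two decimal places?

Volume = 155 g / 1.24 g·cm⁻³ = 125 cm³ = 125000 mm³.
Filament cross-section = π × (1.75/2)² = 2.4053 mm².
L = V/A = 125000/2.4053 = 51968.57 mm → 51.97 m.

51.97 m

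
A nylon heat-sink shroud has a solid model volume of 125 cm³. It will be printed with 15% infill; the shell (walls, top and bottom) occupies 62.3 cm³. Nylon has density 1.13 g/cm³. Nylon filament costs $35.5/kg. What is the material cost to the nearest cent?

$2.88

Infill region = 125 − 62.3, so 62.7 cm³.
Infill volume: 0.15 × 62.7 → 9.405 cm³.
Total printed volume = 62.3 + 9.405 = 71.705 cm³.
Mass = 71.705 × 1.13 = 81.02665 g.
Cost = 81.02665 g / 1000 × $35.5/kg = $2.88.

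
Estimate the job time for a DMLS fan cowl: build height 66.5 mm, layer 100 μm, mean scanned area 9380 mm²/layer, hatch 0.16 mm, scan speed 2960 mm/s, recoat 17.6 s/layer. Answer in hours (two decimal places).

6.91 hours

Layer count = ceil(66.5 / 0.1) = 665.
Scan path per layer: 9380 / 0.16 → 58625 mm.
Per-layer scan time = 58625 / 2960, so 19.8057 s.
Layer cycle = 19.8057 + 17.6, so 37.4057 s.
665 layers × 37.4057 s/layer = 24874.7905 s, i.e. 6.91 hours.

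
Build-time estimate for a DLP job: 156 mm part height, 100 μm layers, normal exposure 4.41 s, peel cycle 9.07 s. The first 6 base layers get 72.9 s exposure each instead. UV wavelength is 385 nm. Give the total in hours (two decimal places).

5.96 hours

Layers = ⌈156/0.1⌉ = 1560.
Burn-in layers: 6 × (72.9 + 9.07) → 491.82 s.
Remaining layers: 1554 × (4.41 + 9.07) → 20947.92 s.
Total = 491.82 + 20947.92 = 21439.74 s = 5.96 hours.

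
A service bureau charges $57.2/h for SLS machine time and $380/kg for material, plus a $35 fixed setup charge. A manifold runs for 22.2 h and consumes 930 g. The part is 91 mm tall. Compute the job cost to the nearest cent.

$1658.24

Machine cost: 57.2 × 22.2 → $1269.84.
Material charge = 380 × 930/1000, so $353.40.
Total = 1269.84 + 353.40 + 35 = $1658.24.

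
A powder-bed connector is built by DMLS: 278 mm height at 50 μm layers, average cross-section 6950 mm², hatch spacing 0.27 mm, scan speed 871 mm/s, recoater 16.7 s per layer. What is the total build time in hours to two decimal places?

Number of layers: 278 / 0.05 → 5560 (rounded up).
Hatch length per layer: 6950 / 0.27 → 25740.7 mm.
Laser time per layer: 25740.7 / 871 → 29.553 s.
Time per layer = 29.553 + 16.7, so 46.253 s.
Total: 5560 × 46.253 s = 257166.68 s → 71.44 hours.

71.44 hours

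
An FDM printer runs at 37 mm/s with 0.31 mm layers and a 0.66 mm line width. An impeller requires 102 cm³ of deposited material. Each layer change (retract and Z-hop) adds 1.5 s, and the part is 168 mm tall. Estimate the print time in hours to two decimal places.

3.97 hours

Bead cross-section: 0.31 × 0.66 → 0.2046 mm².
Path length: 102000 mm³ / 0.2046 mm² → 498533.7 mm.
Print-move time = 498533.7 / 37, so 13473.9 s.
Layer count = ceil(168 / 0.31) = 542.
Non-print overhead: 542 × 1.5 → 813 s.
Total = 13473.9 + 813 = 14286.9 s = 3.97 hours.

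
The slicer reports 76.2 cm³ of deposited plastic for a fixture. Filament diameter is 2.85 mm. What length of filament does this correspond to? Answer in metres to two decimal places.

11.94 m

A = π r² = π × 1.425² = 6.3794 mm².
L = 76200 mm³ / 6.3794 mm² = 11944.7 mm, i.e. 11.94 m.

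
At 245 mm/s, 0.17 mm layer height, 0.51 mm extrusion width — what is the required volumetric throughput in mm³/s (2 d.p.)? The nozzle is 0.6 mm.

21.24

A = 0.17 × 0.51, so 0.0867 mm².
Q = v·A = 245 × 0.0867 = 21.24 mm³/s.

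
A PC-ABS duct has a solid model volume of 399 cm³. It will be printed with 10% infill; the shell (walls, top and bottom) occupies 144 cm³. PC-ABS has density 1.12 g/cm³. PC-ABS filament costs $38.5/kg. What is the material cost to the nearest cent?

$7.31

Interior volume: 399 − 144 → 255 cm³.
Deposited infill = 0.10 × 255 = 25.5 cm³.
Deposited volume: 144 + 25.5 → 169.5 cm³.
Mass = 169.5 × 1.12 = 189.84 g.
Cost = 189.84 g / 1000 × $38.5/kg = $7.31.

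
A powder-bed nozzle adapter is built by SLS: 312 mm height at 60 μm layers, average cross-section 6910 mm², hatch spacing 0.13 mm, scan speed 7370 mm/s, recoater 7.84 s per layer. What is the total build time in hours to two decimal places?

21.74 hours

Layers = ⌈312/0.06⌉ = 5200.
Per-layer scan distance = 6910 / 0.13 = 53153.8 mm.
Laser time per layer: 53153.8 / 7370 → 7.2122 s.
Per-layer time = 7.2122 + 7.84, so 15.0522 s.
5200 layers × 15.0522 s/layer = 78271.44 s, i.e. 21.74 hours.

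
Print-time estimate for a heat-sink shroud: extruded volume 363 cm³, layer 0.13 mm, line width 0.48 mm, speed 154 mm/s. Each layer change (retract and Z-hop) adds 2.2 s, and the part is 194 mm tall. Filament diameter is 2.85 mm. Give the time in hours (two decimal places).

11.41 hours

Line area = 0.13 × 0.48, so 0.0624 mm².
Total extruded path = 363000/0.0624 = 5817307.7 mm.
Extrusion time = 5817307.7 / 154, so 37774.7 s.
Number of layers: 194 / 0.13 → 1493 (rounded up).
Non-print overhead = 1493 × 2.2 = 3284.6 s.
Total = 37774.7 + 3284.6 = 41059.3 s = 11.41 hours.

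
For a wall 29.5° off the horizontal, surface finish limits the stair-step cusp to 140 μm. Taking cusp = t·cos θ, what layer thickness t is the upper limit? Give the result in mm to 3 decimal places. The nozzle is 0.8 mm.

t = h_c / cos θ = 0.14 / 0.8704 = 0.161 mm.

0.161 mm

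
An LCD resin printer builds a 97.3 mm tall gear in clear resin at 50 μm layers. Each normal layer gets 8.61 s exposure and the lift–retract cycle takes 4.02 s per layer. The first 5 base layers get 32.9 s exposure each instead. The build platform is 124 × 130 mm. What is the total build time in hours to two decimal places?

Layers = ⌈97.3/0.05⌉ = 1946.
Base layers = 5 × (32.9 + 4.02), so 184.6 s.
Normal layers: 1941 × (8.61 + 4.02) → 24514.83 s.
Sum: 184.6 + 24514.83 = 24699.43 s → 6.86 hours.

6.86 hours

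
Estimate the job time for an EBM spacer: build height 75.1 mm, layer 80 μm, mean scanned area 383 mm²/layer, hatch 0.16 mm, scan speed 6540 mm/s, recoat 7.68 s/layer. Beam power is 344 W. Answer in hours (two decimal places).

2.10 hours

Layers = ⌈75.1/0.08⌉ = 939.
Per-layer scan distance = 383 / 0.16 = 2393.8 mm.
Scan time per layer = 2393.8 / 6540, so 0.366 s.
Time per layer = 0.366 + 7.68, so 8.046 s.
Build time = 939 × 8.046 = 7555.194 s = 2.10 hours.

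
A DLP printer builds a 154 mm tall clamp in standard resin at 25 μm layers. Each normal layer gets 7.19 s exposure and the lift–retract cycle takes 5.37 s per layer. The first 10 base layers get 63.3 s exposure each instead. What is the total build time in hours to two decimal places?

21.65 hours

Number of layers: 154 / 0.025 → 6160 (rounded up).
Base layers = 10 × (63.3 + 5.37), so 686.7 s.
Remaining layers = 6150 × (7.19 + 5.37) = 77244 s.
Total = 686.7 + 77244 = 77930.7 s = 21.65 hours.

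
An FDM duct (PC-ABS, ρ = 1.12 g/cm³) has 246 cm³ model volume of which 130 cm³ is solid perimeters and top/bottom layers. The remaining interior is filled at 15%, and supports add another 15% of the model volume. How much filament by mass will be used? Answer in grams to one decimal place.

206.4 g

Interior volume = 246 − 130, so 116 cm³.
Infill deposited = 0.15 × 116, so 17.4 cm³.
Support = 0.15 × 246, so 36.9 cm³.
Total printed volume = 130 + 17.4 + 36.9, so 184.3 cm³.
Mass: 184.3 × 1.12 → 206.416 g.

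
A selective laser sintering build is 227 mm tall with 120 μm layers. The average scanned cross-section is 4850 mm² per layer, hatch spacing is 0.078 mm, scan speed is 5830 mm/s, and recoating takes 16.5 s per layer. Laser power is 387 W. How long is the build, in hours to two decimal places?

14.28 hours

Layer count = ceil(227 / 0.12) = 1892.
Per-layer scan distance = 4850 / 0.078, so 62179.5 mm.
Laser time per layer = 62179.5 / 5830, so 10.6654 s.
Layer cycle: 10.6654 + 16.5 → 27.1654 s.
Build time = 1892 × 27.1654 = 51396.9368 s = 14.28 hours.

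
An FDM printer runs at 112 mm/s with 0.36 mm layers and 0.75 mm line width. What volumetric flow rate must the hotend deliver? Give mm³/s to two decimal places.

30.24

Bead cross-section: 0.36 × 0.75 → 0.27 mm².
Q = v·A = 112 × 0.27 = 30.24 mm³/s.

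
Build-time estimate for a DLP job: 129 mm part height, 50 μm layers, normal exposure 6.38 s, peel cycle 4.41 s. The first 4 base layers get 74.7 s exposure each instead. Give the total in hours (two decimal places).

Number of layers: 129 / 0.05 → 2580 (rounded up).
Base layers = 4 × (74.7 + 4.41), so 316.44 s.
Remaining layers = 2576 × (6.38 + 4.41), so 27795.04 s.
Sum: 316.44 + 27795.04 = 28111.48 s → 7.81 hours.

7.81 hours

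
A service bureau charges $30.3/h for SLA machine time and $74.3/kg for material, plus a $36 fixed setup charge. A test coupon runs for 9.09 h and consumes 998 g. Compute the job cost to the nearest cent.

Machine cost: 30.3 × 9.09 → $275.427.
Feedstock cost: 74.3 × 998/1000 → $74.1514.
Total = 275.427 + 74.1514 + 36 = 385.5784 ≈ $385.58.

$385.58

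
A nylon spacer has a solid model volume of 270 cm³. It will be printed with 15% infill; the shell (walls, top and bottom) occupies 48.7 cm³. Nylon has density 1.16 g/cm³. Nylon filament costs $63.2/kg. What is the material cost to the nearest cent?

Volume inside the shell = 270 − 48.7 = 221.3 cm³.
Infill volume = 0.15 × 221.3, so 33.195 cm³.
Total extruded = 48.7 + 33.195, so 81.895 cm³.
Mass = 81.895 × 1.16 = 94.9982 g.
Cost = 94.9982 g / 1000 × $63.2/kg = $6.00.

$6.00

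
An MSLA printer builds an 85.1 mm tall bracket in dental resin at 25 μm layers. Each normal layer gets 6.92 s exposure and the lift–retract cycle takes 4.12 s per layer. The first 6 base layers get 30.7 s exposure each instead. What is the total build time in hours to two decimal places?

10.48 hours

Number of layers: 85.1 / 0.025 → 3404 (rounded up).
Bottom layers = 6 × (30.7 + 4.12), so 208.92 s.
Remaining layers = 3398 × (6.92 + 4.12) = 37513.92 s.
Total = 208.92 + 37513.92 = 37722.84 s = 10.48 hours.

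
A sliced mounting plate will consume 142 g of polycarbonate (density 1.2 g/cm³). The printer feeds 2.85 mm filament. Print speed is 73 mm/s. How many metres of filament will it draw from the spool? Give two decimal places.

Volume = 142 g / 1.2 g·cm⁻³ = 118.3333 cm³ = 118333.3 mm³.
A = π r² = π × 1.425² = 6.3794 mm².
L = V/A = 118333.3/6.3794 = 18549.28 mm → 18.55 m.

18.55 m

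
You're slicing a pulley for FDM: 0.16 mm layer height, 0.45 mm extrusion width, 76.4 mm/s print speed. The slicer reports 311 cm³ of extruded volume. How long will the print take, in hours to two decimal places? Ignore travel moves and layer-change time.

Line area = 0.16 × 0.45 = 0.072 mm².
Path length: 311000 mm³ / 0.072 mm² → 4319444.4 mm.
Print-move time: 4319444.4 / 76.4 → 56537.2 s.
Converting: 56537.2 s = 15.70 hours.

15.70 hours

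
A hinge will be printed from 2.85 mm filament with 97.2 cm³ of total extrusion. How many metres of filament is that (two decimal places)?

15.24 m

Cross-section of 2.85 mm filament: π·(2.85/2)² = 6.3794 mm².
Length = 97.2 cm³ / 6.3794 mm² = 97200 / 6.3794 = 15236.54 mm = 15.24 m.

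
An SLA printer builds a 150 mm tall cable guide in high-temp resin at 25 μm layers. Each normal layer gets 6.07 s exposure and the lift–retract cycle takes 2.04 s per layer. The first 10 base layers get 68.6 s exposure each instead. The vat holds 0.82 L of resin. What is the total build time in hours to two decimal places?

Layer count = ceil(150 / 0.025) = 6000.
Bottom layers = 10 × (68.6 + 2.04) = 706.4 s.
Normal layers = 5990 × (6.07 + 2.04) = 48578.9 s.
Total = 706.4 + 48578.9 = 49285.3 s = 13.69 hours.

13.69 hours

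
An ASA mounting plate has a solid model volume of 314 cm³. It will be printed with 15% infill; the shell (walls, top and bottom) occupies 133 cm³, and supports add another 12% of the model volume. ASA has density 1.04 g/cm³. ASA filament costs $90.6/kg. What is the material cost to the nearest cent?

Volume inside the shell = 314 − 133, so 181 cm³.
Deposited infill: 0.15 × 181 → 27.15 cm³.
Support: 0.12 × 314 → 37.68 cm³.
Deposited volume = 133 + 27.15 + 37.68, so 197.83 cm³.
Mass = 197.83 × 1.04 = 205.7432 g.
Cost = 205.7432 g / 1000 × $90.6/kg = $18.64.

$18.64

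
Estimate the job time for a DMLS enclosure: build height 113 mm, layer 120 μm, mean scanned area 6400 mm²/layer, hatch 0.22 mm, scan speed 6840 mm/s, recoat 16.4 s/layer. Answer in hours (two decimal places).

Number of layers: 113 / 0.12 → 942 (rounded up).
Per-layer scan distance = 6400 / 0.22, so 29090.9 mm.
Scan time per layer = 29090.9 / 6840 = 4.2531 s.
Layer cycle = 4.2531 + 16.4, so 20.6531 s.
Build time = 942 × 20.6531 = 19455.2202 s = 5.40 hours.

5.40 hours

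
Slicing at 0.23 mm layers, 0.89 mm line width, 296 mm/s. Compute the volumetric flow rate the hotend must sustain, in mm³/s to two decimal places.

60.59

A = 0.23 × 0.89 = 0.2047 mm².
Q = v·A = 296 × 0.2047 = 60.59 mm³/s.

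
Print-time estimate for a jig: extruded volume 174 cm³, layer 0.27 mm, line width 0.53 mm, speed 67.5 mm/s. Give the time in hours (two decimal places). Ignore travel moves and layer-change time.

5.00 hours

Bead cross-section = 0.27 × 0.53 = 0.1431 mm².
Toolpath length = 174 cm³ / 0.1431 mm² = 174000 / 0.1431 = 1215932.9 mm.
Extrusion time: 1215932.9 / 67.5 → 18013.8 s.
That's 18013.8 s → 5.00 hours.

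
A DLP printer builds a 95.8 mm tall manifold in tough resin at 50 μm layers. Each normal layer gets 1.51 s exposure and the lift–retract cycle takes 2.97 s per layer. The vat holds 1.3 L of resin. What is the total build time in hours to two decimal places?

Layers = ⌈95.8/0.05⌉ = 1916.
Per-layer time: 1.51 + 2.97 → 4.48 s.
Total = 1916 × 4.48 = 8583.68 s = 2.38 hours.

2.38 hours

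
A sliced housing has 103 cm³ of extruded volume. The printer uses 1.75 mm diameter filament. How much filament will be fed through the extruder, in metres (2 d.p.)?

Cross-section of 1.75 mm filament: π·(1.75/2)² = 2.4053 mm².
Length = 103 cm³ / 2.4053 mm² = 103000 / 2.4053 = 42822.1 mm = 42.82 m.

42.82 m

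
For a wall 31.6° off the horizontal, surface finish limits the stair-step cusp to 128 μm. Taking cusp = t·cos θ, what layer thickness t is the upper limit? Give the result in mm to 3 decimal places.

0.150 mm

Layer height = cusp / cos(31.6°) = 0.128 / 0.8517 = 0.150 mm.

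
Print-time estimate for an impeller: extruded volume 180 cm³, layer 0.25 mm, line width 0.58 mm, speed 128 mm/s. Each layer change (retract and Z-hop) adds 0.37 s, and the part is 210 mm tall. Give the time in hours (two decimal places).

Line area: 0.25 × 0.58 → 0.145 mm².
Total extruded path = 180000/0.145 = 1241379.3 mm.
Extrusion time: 1241379.3 / 128 → 9698.3 s.
Number of layers: 210 / 0.25 → 840 (rounded up).
Non-print overhead = 840 × 0.37 = 310.8 s.
Altogether 9698.3 + 310.8 = 10009.1 s, i.e. 2.78 hours.

2.78 hours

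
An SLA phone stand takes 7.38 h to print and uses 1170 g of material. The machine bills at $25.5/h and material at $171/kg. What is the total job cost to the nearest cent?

Time charge = 25.5 × 7.38 = $188.19.
Material cost = 171 × 1170/1000, so $200.07.
Total = 188.19 + 200.07 = $388.26.

$388.26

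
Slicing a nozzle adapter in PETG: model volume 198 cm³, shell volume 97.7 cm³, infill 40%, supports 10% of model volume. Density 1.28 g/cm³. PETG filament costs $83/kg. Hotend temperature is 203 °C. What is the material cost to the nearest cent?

Volume inside the shell: 198 − 97.7 → 100.3 cm³.
Deposited infill = 0.40 × 100.3 = 40.12 cm³.
Support = 0.10 × 198 = 19.8 cm³.
Total extruded = 97.7 + 40.12 + 19.8, so 157.62 cm³.
Mass = 157.62 × 1.28 = 201.7536 g.
Cost = 201.7536 g / 1000 × $83/kg = $16.75.

$16.75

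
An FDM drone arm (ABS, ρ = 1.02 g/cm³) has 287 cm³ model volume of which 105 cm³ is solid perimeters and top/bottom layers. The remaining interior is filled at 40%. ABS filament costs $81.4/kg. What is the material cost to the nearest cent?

Infill region: 287 − 105 → 182 cm³.
Infill deposited: 0.40 × 182 → 72.8 cm³.
Deposited volume = 105 + 72.8 = 177.8 cm³.
Mass: 177.8 × 1.02 → 181.356 g.
At $81.4/kg: 181.356/1000 × 81.4 = $14.76.

$14.76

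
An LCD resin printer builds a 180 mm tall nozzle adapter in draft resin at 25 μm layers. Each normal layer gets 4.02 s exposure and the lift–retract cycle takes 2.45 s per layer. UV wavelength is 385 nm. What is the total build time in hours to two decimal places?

Layers = ⌈180/0.025⌉ = 7200.
Cycle time: 4.02 + 2.45 → 6.47 s.
Build time: 7200 × 6.47 s = 46584 s, i.e. 12.94 hours.

12.94 hours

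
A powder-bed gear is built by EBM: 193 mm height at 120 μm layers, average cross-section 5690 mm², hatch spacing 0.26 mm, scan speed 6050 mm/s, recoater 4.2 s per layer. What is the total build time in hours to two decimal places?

Number of layers: 193 / 0.12 → 1609 (rounded up).
Per-layer scan distance: 5690 / 0.26 → 21884.6 mm.
Scan time per layer: 21884.6 / 6050 → 3.6173 s.
Layer cycle: 3.6173 + 4.2 → 7.8173 s.
Build time = 1609 × 7.8173 = 12578.0357 s = 3.49 hours.

3.49 hours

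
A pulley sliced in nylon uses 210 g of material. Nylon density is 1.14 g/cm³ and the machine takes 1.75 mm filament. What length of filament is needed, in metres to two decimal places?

76.59 m

Volume = 210 g / 1.14 g·cm⁻³ = 184.2105 cm³ = 184210.5 mm³.
Cross-section of 1.75 mm filament: π·(1.75/2)² = 2.4053 mm².
L = V/A = 184210.5/2.4053 = 76585.25 mm → 76.59 m.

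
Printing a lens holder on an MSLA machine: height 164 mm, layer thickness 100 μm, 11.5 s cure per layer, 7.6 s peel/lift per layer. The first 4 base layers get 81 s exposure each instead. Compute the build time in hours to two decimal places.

Layer count = ceil(164 / 0.1) = 1640.
Base layers: 4 × (81 + 7.6) → 354.4 s.
Regular layers: 1636 × (11.5 + 7.6) → 31247.6 s.
Total = 354.4 + 31247.6 = 31602 s = 8.78 hours.

8.78 hours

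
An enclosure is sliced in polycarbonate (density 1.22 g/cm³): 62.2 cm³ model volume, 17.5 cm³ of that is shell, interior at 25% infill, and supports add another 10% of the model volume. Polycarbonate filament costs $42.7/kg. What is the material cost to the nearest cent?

Volume inside the shell = 62.2 − 17.5 = 44.7 cm³.
Deposited infill = 0.25 × 44.7, so 11.175 cm³.
Support = 0.10 × 62.2, so 6.22 cm³.
Deposited volume = 17.5 + 11.175 + 6.22, so 34.895 cm³.
Mass = 34.895 × 1.22 = 42.5719 g.
Cost = 42.5719 g / 1000 × $42.7/kg = $1.82.

$1.82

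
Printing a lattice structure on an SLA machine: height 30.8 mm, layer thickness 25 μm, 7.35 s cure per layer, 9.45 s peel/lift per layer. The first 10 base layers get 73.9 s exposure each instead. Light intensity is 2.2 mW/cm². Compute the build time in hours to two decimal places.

Layers = ⌈30.8/0.025⌉ = 1232.
Bottom layers = 10 × (73.9 + 9.45) = 833.5 s.
Normal layers = 1222 × (7.35 + 9.45), so 20529.6 s.
Total = 833.5 + 20529.6 = 21363.1 s = 5.93 hours.

5.93 hours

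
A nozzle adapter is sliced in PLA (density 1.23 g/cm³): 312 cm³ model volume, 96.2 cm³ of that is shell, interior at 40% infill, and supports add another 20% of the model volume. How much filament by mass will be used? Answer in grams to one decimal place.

Volume inside the shell = 312 − 96.2 = 215.8 cm³.
Deposited infill: 0.40 × 215.8 → 86.32 cm³.
Support: 0.20 × 312 → 62.4 cm³.
Deposited volume = 96.2 + 86.32 + 62.4 = 244.92 cm³.
Mass = 244.92 × 1.23 = 301.2516 g.

301.3 g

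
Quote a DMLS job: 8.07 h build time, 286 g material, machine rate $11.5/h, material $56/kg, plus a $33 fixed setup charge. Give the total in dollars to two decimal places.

$141.82

Time charge: 11.5 × 8.07 → $92.805.
Material charge = 56 × 286/1000 = $16.016.
Total = 92.805 + 16.016 + 33 = 141.821 ≈ $141.82.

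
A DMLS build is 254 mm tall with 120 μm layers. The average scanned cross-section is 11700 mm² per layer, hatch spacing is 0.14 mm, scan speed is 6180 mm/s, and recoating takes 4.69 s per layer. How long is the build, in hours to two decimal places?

Number of layers: 254 / 0.12 → 2117 (rounded up).
Per-layer scan distance: 11700 / 0.14 → 83571.4 mm.
Per-layer scan time = 83571.4 / 6180, so 13.5229 s.
Layer cycle = 13.5229 + 4.69 = 18.2129 s.
Total: 2117 × 18.2129 s = 38556.7093 s → 10.71 hours.

10.71 hours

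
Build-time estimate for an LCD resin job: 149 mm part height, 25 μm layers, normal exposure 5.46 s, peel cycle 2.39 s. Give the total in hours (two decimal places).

Layer count = ceil(149 / 0.025) = 5960.
Per-layer time: 5.46 + 2.39 → 7.85 s.
Build time: 5960 × 7.85 s = 46786 s, i.e. 13.00 hours.

13.00 hours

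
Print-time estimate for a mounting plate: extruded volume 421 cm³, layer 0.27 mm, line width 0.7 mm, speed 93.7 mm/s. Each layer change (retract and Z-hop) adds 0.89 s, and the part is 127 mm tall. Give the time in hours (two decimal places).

6.72 hours

Line area = 0.27 × 0.7 = 0.189 mm².
Toolpath length = 421 cm³ / 0.189 mm² = 421000 / 0.189 = 2227513.2 mm.
Time extruding = 2227513.2 / 93.7, so 23772.8 s.
Layers = ⌈127/0.27⌉ = 471.
Layer-change overhead = 471 × 0.89, so 419.19 s.
Altogether 23772.8 + 419.19 = 24191.99 s, i.e. 6.72 hours.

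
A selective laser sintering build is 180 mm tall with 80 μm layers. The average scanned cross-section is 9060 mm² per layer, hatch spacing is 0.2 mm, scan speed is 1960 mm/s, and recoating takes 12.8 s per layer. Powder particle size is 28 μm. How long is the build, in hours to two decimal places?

22.45 hours

Layers = ⌈180/0.08⌉ = 2250.
Hatch length per layer = 9060 / 0.2 = 45300 mm.
Scan time per layer = 45300 / 1960, so 23.1122 s.
Per-layer time = 23.1122 + 12.8, so 35.9122 s.
Total: 2250 × 35.9122 s = 80802.45 s → 22.45 hours.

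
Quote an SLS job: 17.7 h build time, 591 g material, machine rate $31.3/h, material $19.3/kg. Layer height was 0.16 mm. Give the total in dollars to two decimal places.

$565.42

Machine cost = 31.3 × 17.7 = $554.01.
Material charge: 19.3 × 591/1000 → $11.4063.
Total = 554.01 + 11.4063 = 565.4163 ≈ $565.42.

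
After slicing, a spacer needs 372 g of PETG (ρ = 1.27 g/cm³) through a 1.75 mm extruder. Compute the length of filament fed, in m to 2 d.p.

121.78 m

Extruded volume: 372/1.27 = 292.9134 cm³ (292913.4 mm³).
A = π r² = π × 0.875² = 2.4053 mm².
Length = 292913.4 / 2.4053 = 121778.32 mm = 121.78 m.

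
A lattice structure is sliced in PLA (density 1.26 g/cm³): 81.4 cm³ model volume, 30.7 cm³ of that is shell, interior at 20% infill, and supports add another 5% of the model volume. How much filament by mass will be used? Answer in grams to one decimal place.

56.6 g

Volume inside the shell: 81.4 − 30.7 → 50.7 cm³.
Infill deposited = 0.20 × 50.7, so 10.14 cm³.
Support: 0.05 × 81.4 → 4.07 cm³.
Total printed volume: 30.7 + 10.14 + 4.07 → 44.91 cm³.
Mass = 44.91 × 1.26 = 56.5866 g.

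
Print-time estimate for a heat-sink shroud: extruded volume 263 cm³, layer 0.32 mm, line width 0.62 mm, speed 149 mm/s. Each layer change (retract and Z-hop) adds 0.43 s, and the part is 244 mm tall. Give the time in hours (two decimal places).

Bead cross-section: 0.32 × 0.62 → 0.1984 mm².
Total extruded path = 263000/0.1984 = 1325604.8 mm.
Extrusion time = 1325604.8 / 149 = 8896.7 s.
Number of layers: 244 / 0.32 → 763 (rounded up).
Non-print overhead = 763 × 0.43, so 328.09 s.
Altogether 8896.7 + 328.09 = 9224.79 s, i.e. 2.56 hours.

2.56 hours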